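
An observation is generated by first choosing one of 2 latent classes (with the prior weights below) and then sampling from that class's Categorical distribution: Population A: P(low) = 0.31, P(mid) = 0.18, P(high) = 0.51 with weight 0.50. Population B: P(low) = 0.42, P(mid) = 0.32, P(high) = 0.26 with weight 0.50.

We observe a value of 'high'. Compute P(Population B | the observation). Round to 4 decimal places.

0.3377

Posterior ∝ prior × likelihood, so P(k | x) ∝ π_k f_k(x); normalise over all components.
Component likelihoods at x = 'high':
  L_A = P(high | comp) = 0.51
  L_B = P(high | comp) = 0.26
Multiply by the mixture weights:
  π_A·L_A = 0.50 × 0.51 = 0.255
  π_B·L_B = 0.50 × 0.26 = 0.13
Denominator: 0.255 + 0.13 = 0.385
Responsibility of Population B: 0.13 / 0.385 ≈ 0.3377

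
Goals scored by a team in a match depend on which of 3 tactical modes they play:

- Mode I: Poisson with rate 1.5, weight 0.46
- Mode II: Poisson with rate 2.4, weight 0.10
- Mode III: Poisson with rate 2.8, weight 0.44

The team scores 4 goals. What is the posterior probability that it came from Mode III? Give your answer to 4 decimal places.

0.6671

By Bayes' theorem, P(k | x) = w_k f_k(x) / Σ_j w_j f_j(x).
Evaluate each component's likelihood at the observed value:
  L_I = 0.0470665
  L_II = 0.125408
  L_III = 0.155739
Prior × likelihood for each component:
  w_I·L_I = 0.46 × 0.0470665 = 0.0216506
  w_II·L_II = 0.10 × 0.125408 = 0.0125408
  w_III·L_III = 0.44 × 0.155739 = 0.068525
Sum: 0.0216506 + 0.0125408 + 0.068525 = 0.102716
So the posterior for Mode III is 0.068525 / 0.102716 ≈ 0.6671.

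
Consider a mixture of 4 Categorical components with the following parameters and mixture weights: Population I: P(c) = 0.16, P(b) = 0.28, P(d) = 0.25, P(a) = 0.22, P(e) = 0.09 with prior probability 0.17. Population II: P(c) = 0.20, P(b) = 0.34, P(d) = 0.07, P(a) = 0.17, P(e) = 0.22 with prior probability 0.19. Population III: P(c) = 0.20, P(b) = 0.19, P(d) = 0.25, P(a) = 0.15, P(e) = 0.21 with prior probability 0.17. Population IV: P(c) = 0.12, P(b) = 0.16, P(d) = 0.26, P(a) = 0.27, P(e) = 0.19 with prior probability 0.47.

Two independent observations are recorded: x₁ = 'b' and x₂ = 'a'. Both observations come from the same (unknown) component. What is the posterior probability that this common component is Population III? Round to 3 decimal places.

Posterior ∝ prior × likelihood, so P(k | x) ∝ π_k f_k(x); normalise over all components.
Since both observations come from the same component, the likelihood for component k is f_k(x₁)·f_k(x₂).
  f_I = [0.28] × [0.22] = 0.0616
  f_II = [0.34] × [0.17] = 0.0578
  f_III = [0.19] × [0.15] = 0.0285
  f_IV = [0.16] × [0.27] = 0.0432
Unnormalised posteriors:
  π_I·f_I = 0.17 × 0.0616 = 0.010472
  π_II·f_II = 0.19 × 0.0578 = 0.010982
  π_III·f_III = 0.17 × 0.0285 = 0.004845
  π_IV·f_IV = 0.47 × 0.0432 = 0.020304
Denominator: 0.010472 + 0.010982 + 0.004845 + 0.020304 = 0.046603
P(Population III | data) = 0.004845 / 0.046603 ≈ 0.104

0.104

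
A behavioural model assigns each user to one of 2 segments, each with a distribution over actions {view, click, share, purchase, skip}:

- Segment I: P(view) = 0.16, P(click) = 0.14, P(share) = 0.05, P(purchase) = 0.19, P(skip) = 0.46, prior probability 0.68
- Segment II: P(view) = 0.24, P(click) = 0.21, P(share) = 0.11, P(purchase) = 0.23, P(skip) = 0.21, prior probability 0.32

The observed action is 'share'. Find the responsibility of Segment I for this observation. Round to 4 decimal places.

Posterior ∝ prior × likelihood, so P(k | x) ∝ π_k f_k(x); normalise over all components.
Component likelihoods at x = 'share':
  f_I = P(share | comp) = 0.05
  f_II = P(share | comp) = 0.11
Weight by the priors:
  π_I·f_I = 0.68 × 0.05 = 0.034
  π_II·f_II = 0.32 × 0.11 = 0.0352
Evidence: 0.034 + 0.0352 = 0.0692
P(Segment I | x) ≈ 0.4913

0.4913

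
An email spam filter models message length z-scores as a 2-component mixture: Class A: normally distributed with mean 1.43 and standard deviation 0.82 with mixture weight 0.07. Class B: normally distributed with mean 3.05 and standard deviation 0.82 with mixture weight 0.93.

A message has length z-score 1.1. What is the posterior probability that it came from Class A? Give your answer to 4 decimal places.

By Bayes' theorem, P(k | x) = π_k f_k(x) / Σ_j π_j f_j(x).
Component likelihoods at x = 1.1:
  L_A = (1/(0.82·√(2π)))·exp(−(1.1−1.43)²/(2·0.82²)) = 0.486515·exp(-0.08098) = 0.448671
  L_B = (1/(0.82·√(2π)))·exp(−(1.1−3.05)²/(2·0.82²)) = 0.486515·exp(-2.82756) = 0.0287808
Prior × likelihood for each component:
  π_A·L_A = 0.07 × 0.448671 = 0.0314069
  π_B·L_B = 0.93 × 0.0287808 = 0.0267662
Denominator: 0.0314069 + 0.0267662 = 0.0581731
So the posterior for Class A is 0.0314069 / 0.0581731 ≈ 0.5399.

0.5399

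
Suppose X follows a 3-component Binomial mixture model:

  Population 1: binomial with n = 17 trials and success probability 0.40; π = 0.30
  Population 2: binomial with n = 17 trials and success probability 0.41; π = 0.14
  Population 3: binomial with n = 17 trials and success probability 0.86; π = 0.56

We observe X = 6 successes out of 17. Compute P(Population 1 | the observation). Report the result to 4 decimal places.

0.6897

By Bayes' theorem, P(k | x) = w_k f_k(x) / Σ_j w_j f_j(x).
Evaluate each component's likelihood at the observed value:
  p_1 = C(17,6)·0.40^6·0.60^11 = 12376·0.004096·0.00362797 = 0.183909
  p_2 = C(17,6)·0.41^6·0.59^11 = 12376·0.0047501·0.00301559 = 0.177278
  p_3 = C(17,6)·0.86^6·0.14^11 = 12376·0.404567·4.04957e-10 = 2.02759e-06
Unnormalised posteriors:
  w_1·p_1 = 0.30 × 0.183909 = 0.0551728
  w_2·p_2 = 0.14 × 0.177278 = 0.024819
  w_3·p_3 = 0.56 × 2.02759e-06 = 1.13545e-06
Denominator: 0.0551728 + 0.024819 + 1.13545e-06 = 0.0799929
Responsibility of Population 1: 0.0551728 / 0.0799929 ≈ 0.6897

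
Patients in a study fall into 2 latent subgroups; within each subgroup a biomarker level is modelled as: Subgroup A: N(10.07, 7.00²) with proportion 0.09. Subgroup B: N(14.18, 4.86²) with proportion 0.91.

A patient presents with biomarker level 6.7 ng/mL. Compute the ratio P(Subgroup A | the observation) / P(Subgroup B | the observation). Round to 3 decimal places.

0.200

Posterior odds = (π_i f_i(x)) / (π_j f_j(x)); the normalising sum cancels.
Normal densities:
  f_A = (1/(7.00·√(2π)))·exp(−(6.7−10.07)²/(2·7.00²)) = 0.056992·exp(-0.11589) = 0.0507555
  f_B = (1/(4.86·√(2π)))·exp(−(6.7−14.18)²/(2·4.86²)) = 0.082087·exp(-1.18441) = 0.0251127
Odds = (0.09/0.91) × (0.0507555/0.0251127) = 0.0989011 × 2.02111 ≈ 0.200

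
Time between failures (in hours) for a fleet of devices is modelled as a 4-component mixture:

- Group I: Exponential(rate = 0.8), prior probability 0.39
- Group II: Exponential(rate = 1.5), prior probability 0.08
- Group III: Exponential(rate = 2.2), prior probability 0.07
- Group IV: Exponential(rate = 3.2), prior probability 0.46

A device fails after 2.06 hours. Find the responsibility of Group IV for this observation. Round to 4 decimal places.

Apply Bayes' rule: the posterior for each component is proportional to its prior times its likelihood at x.
Component likelihoods at x = 2.06 hours:
  L_I = 0.8·e^(−0.8·2.06) = 0.8·e^(−1.6480) = 0.153948
  L_II = 1.5·e^(−1.5·2.06) = 1.5·e^(−3.0900) = 0.0682529
  L_III = 2.2·e^(−2.2·2.06) = 2.2·e^(−4.5320) = 0.0236701
  L_IV = 3.2·e^(−3.2·2.06) = 3.2·e^(−6.5920) = 0.00438814
Multiply by the mixture weights:
  π_I·L_I = 0.39 × 0.153948 = 0.0600395
  π_II·L_II = 0.08 × 0.0682529 = 0.00546023
  π_III·L_III = 0.07 × 0.0236701 = 0.00165691
  π_IV·L_IV = 0.46 × 0.00438814 = 0.00201855
Sum: 0.0600395 + 0.00546023 + 0.00165691 + 0.00201855 = 0.0691752
Responsibility of Group IV: 0.00201855 / 0.0691752 ≈ 0.0292

0.0292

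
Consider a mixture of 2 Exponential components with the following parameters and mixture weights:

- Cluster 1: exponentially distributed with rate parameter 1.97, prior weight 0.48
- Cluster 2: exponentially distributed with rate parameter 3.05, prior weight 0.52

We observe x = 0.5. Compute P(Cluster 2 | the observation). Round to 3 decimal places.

0.494

By Bayes' theorem, P(k | x) = π_k f_k(x) / Σ_j π_j f_j(x).
Component likelihoods at x = 0.5:
  L_1 = 0.735675
  L_2 = 0.663744
Multiply by the mixture weights:
  π_1·L_1 = 0.48 × 0.735675 = 0.353124
  π_2·L_2 = 0.52 × 0.663744 = 0.345147
Sum: 0.353124 + 0.345147 = 0.698271
So the posterior for Cluster 2 is 0.345147 / 0.698271 ≈ 0.494.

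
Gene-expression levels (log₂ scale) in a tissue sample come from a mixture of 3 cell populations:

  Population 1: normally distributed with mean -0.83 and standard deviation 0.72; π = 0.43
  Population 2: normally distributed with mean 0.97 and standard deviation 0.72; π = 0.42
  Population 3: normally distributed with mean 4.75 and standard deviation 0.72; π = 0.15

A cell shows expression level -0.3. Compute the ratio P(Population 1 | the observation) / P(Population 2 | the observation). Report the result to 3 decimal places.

Posterior odds = (w_i f_i(x)) / (w_j f_j(x)); the normalising sum cancels.
Component likelihoods at x = -0.3:
  L_1 = 0.422585
  L_2 = 0.116941
  L_3 = 1.15106e-11
0.181712 / 0.0491152 ≈ 3.700

3.700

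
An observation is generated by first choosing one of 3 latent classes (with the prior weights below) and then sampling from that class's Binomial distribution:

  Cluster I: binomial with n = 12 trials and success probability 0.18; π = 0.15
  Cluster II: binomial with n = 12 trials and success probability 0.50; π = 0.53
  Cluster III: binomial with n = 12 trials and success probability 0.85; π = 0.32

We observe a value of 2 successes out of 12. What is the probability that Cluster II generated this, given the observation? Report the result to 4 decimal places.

Apply Bayes' rule: the posterior for each component is proportional to its prior times its likelihood at x.
Component likelihoods at x = 2 successes out of 12:
  L_I = C(12,2)·0.18^2·0.82^10 = 66·0.0324·0.137448 = 0.293919
  L_II = C(12,2)·0.50^2·0.50^10 = 66·0.25·0.000976562 = 0.0161133
  L_III = C(12,2)·0.85^2·0.15^10 = 66·0.7225·5.7665e-09 = 2.74976e-07
Prior × likelihood for each component:
  π_I·L_I = 0.15 × 0.293919 = 0.0440878
  π_II·L_II = 0.53 × 0.0161133 = 0.00854004
  π_III·L_III = 0.32 × 2.74976e-07 = 8.79922e-08
Denominator: 0.0440878 + 0.00854004 + 8.79922e-08 = 0.052628
Responsibility of Cluster II: 0.00854004 / 0.052628 ≈ 0.1623

0.1623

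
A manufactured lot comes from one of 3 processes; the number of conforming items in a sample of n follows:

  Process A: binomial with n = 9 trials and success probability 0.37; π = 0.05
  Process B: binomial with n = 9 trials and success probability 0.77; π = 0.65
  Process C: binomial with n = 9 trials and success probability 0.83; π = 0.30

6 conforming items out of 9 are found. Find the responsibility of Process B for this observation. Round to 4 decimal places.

The responsibility of component k is P(Z=k) f_k(x) divided by Σ_j P(Z=j) f_j(x).
Binomial probabilities:
  p_A = 0.0538904
  p_B = 0.213014
  p_C = 0.134926
Prior × likelihood for each component:
  P(Z=A)·p_A = 0.05 × 0.0538904 = 0.00269452
  P(Z=B)·p_B = 0.65 × 0.213014 = 0.138459
  P(Z=C)·p_C = 0.30 × 0.134926 = 0.0404777
Denominator: 0.00269452 + 0.138459 + 0.0404777 = 0.181631
P(Process B | 6 conforming items out of 9) ≈ 0.7623

0.7623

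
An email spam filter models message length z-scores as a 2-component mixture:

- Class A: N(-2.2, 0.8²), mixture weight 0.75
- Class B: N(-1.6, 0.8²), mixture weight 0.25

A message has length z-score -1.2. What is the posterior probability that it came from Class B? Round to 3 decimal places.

Apply Bayes' rule: the posterior for each component is proportional to its prior times its likelihood at x.
Evaluate each component's likelihood at the observed value:
  p_A = (1/(0.8·√(2π)))·exp(−(-1.2−-2.2)²/(2·0.8²)) = 0.498678·exp(-0.78125) = 0.228311
  p_B = (1/(0.8·√(2π)))·exp(−(-1.2−-1.6)²/(2·0.8²)) = 0.498678·exp(-0.12500) = 0.440082
Unnormalised posteriors:
  π_A·p_A = 0.75 × 0.228311 = 0.171234
  π_B·p_B = 0.25 × 0.440082 = 0.11002
Normaliser: 0.171234 + 0.11002 = 0.281254
Responsibility of Class B: 0.11002 / 0.281254 ≈ 0.391

0.391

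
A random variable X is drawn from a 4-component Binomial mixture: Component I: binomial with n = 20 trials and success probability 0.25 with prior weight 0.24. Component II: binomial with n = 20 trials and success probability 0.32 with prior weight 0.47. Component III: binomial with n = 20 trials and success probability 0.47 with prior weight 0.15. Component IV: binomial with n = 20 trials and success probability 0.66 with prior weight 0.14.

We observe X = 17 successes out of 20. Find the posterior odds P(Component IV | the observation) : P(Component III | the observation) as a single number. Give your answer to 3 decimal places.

79.110

The posterior odds equal the prior odds times the likelihood ratio: (π_i/π_j)·(f_i(x)/f_j(x)).
Binomial probabilities:
  f_I = 2.79942e-08
  f_II = 1.3867e-06
  f_III = 0.000452268
  f_IV = 0.0383344
Odds = (0.14/0.15) × (0.0383344/0.000452268) = 0.933333 × 84.7603 ≈ 79.110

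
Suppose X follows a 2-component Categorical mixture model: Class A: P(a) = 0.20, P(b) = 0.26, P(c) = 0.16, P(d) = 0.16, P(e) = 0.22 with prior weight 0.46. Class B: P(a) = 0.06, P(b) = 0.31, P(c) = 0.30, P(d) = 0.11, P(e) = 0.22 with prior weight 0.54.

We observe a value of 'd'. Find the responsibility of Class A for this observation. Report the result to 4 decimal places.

0.5534

Posterior ∝ prior × likelihood, so P(k | x) ∝ P(Z=k) f_k(x); normalise over all components.
Component likelihoods at x = 'd':
  L_A = 0.16
  L_B = 0.11
Weight by the priors:
  P(Z=A)·L_A = 0.46 × 0.16 = 0.0736
  P(Z=B)·L_B = 0.54 × 0.11 = 0.0594
Sum: 0.0736 + 0.0594 = 0.133
So the posterior for Class A is 0.0736 / 0.133 ≈ 0.5534.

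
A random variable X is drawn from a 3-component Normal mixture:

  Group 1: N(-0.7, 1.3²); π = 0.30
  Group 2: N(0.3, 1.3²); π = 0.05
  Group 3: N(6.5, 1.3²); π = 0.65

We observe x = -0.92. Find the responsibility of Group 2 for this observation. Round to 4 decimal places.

P(component k | x) = π_k·f_k(x) / marginal(x), where marginal(x) = Σ_j π_j·f_j(x).
Component likelihoods at x = -0.92:
  f_1 = 0.302516
  f_2 = 0.197571
  f_3 = 2.58701e-08
Unnormalised posteriors:
  π_1·f_1 = 0.30 × 0.302516 = 0.0907547
  π_2·f_2 = 0.05 × 0.197571 = 0.00987854
  π_3·f_3 = 0.65 × 2.58701e-08 = 1.68156e-08
Sum: 0.0907547 + 0.00987854 + 1.68156e-08 = 0.100633
P(Group 2 | x) = 0.00987854 / 0.100633 ≈ 0.0982

0.0982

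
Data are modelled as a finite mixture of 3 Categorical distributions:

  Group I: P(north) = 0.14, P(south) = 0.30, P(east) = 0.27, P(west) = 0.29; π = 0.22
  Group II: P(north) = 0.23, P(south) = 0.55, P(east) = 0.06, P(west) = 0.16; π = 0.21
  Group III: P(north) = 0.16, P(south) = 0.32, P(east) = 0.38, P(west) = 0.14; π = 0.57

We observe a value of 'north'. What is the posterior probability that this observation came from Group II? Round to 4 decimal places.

0.2836

The responsibility of component k is w_k f_k(x) divided by Σ_j w_j f_j(x).
Categorical probabilities:
  L_I = P(north | comp) = 0.14
  L_II = P(north | comp) = 0.23
  L_III = P(north | comp) = 0.16
Unnormalised posteriors:
  w_I·L_I = 0.22 × 0.14 = 0.0308
  w_II·L_II = 0.21 × 0.23 = 0.0483
  w_III·L_III = 0.57 × 0.16 = 0.0912
Normaliser: 0.0308 + 0.0483 + 0.0912 = 0.1703
P(Group II | the observation) ≈ 0.2836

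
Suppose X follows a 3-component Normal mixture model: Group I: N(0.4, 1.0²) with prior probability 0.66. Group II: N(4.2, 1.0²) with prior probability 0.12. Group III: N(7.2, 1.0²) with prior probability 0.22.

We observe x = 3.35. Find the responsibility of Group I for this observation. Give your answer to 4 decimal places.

Posterior ∝ prior × likelihood, so P(k | x) ∝ π_k f_k(x); normalise over all components.
Component likelihoods at x = 3.35:
  f_I = (1/(1.0·√(2π)))·exp(−(3.35−0.4)²/(2·1.0²)) = 0.398942·exp(-4.35125) = 0.00514264
  f_II = (1/(1.0·√(2π)))·exp(−(3.35−4.2)²/(2·1.0²)) = 0.398942·exp(-0.36125) = 0.277985
  f_III = (1/(1.0·√(2π)))·exp(−(3.35−7.2)²/(2·1.0²)) = 0.398942·exp(-7.41125) = 0.000241127
Multiply by the mixture weights:
  π_I·f_I = 0.66 × 0.00514264 = 0.00339414
  π_II·f_II = 0.12 × 0.277985 = 0.0333582
  π_III·f_III = 0.22 × 0.000241127 = 5.30478e-05
Sum: 0.00339414 + 0.0333582 + 5.30478e-05 = 0.0368054
P(Group I | data) = 0.00339414 / 0.0368054 ≈ 0.0922

0.0922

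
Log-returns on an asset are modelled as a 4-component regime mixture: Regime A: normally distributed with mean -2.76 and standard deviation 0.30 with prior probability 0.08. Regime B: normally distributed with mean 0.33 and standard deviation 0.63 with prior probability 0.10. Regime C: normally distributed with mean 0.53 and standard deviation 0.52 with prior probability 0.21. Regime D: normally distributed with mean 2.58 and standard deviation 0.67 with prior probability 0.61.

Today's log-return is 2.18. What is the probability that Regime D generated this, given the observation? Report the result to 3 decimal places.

0.994

P(component k | x) = w_k·f_k(x) / marginal(x), where marginal(x) = Σ_j w_j·f_j(x).
Component likelihoods at x = 2.18:
  p_A = 1.75418e-59
  p_B = 0.0084936
  p_C = 0.00499549
  p_D = 0.49824
Weight by the priors:
  w_A·p_A = 0.08 × 1.75418e-59 = 1.40334e-60
  w_B·p_B = 0.10 × 0.0084936 = 0.00084936
  w_C·p_C = 0.21 × 0.00499549 = 0.00104905
  w_D·p_D = 0.61 × 0.49824 = 0.303926
Marginal: 1.40334e-60 + 0.00084936 + 0.00104905 + 0.303926 = 0.305825
Responsibility of Regime D: 0.303926 / 0.305825 ≈ 0.994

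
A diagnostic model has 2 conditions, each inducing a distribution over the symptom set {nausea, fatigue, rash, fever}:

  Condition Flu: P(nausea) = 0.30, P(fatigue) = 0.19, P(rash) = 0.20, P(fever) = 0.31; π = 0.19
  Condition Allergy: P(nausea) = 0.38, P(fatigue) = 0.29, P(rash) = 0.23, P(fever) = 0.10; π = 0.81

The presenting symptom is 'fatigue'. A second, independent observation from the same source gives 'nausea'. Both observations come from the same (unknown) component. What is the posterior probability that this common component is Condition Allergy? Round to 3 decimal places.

Posterior ∝ prior × likelihood, so P(k | x) ∝ π_k f_k(x); normalise over all components.
Since both observations come from the same component, the likelihood for component k is f_k(x₁)·f_k(x₂).
  p_Flu = [P(fatigue | comp) = 0.19] × [0.3] = 0.057
  p_Allergy = [P(fatigue | comp) = 0.29] × [0.38] = 0.1102
Weight by the priors:
  π_Flu·p_Flu = 0.19 × 0.057 = 0.01083
  π_Allergy·p_Allergy = 0.81 × 0.1102 = 0.089262
Marginal: 0.01083 + 0.089262 = 0.100092
Responsibility of Condition Allergy: 0.089262 / 0.100092 ≈ 0.892

0.892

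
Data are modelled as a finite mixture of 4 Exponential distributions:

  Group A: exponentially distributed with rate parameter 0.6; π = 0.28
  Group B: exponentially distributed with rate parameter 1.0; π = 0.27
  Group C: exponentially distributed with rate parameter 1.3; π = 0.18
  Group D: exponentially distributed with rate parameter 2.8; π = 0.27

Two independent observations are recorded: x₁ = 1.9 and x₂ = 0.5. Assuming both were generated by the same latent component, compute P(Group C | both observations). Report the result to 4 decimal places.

By Bayes' theorem, P(k | x) = π_k f_k(x) / Σ_j π_j f_j(x).
Since both observations come from the same component, the likelihood for component k is f_k(x₁)·f_k(x₂).
  p_A = [0.6·e^(−0.6·1.9) = 0.6·e^(−1.1400) = 0.191891] × [0.444491] = 0.085294
  p_B = [1.0·e^(−1.0·1.9) = 1.0·e^(−1.9000) = 0.149569] × [0.606531] = 0.090718
  p_C = [1.3·e^(−1.3·1.9) = 1.3·e^(−2.4700) = 0.10996] × [0.67866] = 0.0746256
  p_D = [2.8·e^(−2.8·1.9) = 2.8·e^(−5.3200) = 0.0136997] × [0.690471] = 0.00945926
Prior × likelihood for each component:
  π_A·p_A = 0.28 × 0.085294 = 0.0238823
  π_B·p_B = 0.27 × 0.090718 = 0.0244938
  π_C·p_C = 0.18 × 0.0746256 = 0.0134326
  π_D·p_D = 0.27 × 0.00945926 = 0.002554
Marginal: 0.0238823 + 0.0244938 + 0.0134326 + 0.002554 = 0.0643628
Responsibility of Group C: 0.0134326 / 0.0643628 ≈ 0.2087

0.2087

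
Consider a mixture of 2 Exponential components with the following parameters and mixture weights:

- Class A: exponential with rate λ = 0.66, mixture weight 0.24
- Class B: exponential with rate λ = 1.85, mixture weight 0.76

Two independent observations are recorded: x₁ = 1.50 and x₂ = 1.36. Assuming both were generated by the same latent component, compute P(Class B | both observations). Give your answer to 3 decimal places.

Posterior ∝ prior × likelihood, so P(k | x) ∝ π_k f_k(x); normalise over all components.
Since both observations come from the same component, the likelihood for component k is f_k(x₁)·f_k(x₂).
  p_A = [0.245241] × [0.268981] = 0.065965
  p_B = [0.115347] × [0.149447] = 0.0172382
Prior × likelihood for each component:
  π_A·p_A = 0.24 × 0.065965 = 0.0158316
  π_B·p_B = 0.76 × 0.0172382 = 0.013101
Denominator: 0.0158316 + 0.013101 = 0.0289326
So the posterior for Class B is 0.013101 / 0.0289326 ≈ 0.453.

0.453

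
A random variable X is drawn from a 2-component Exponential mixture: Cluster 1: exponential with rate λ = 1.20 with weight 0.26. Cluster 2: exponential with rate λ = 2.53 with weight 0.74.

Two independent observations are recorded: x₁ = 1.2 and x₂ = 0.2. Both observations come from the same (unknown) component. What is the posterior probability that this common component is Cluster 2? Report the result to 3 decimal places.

0.663

Apply Bayes' rule: the posterior for each component is proportional to its prior times its likelihood at x.
Since both observations come from the same component, the likelihood for component k is f_k(x₁)·f_k(x₂).
  p_1 = [1.20·e^(−1.20·1.2) = 1.20·e^(−1.4400) = 0.284313] × [0.943953] = 0.268379
  p_2 = [2.53·e^(−2.53·1.2) = 2.53·e^(−3.0360) = 0.121507] × [1.52534] = 0.18534
Unnormalised posteriors:
  π_1·p_1 = 0.26 × 0.268379 = 0.0697784
  π_2·p_2 = 0.74 × 0.18534 = 0.137152
Sum: 0.0697784 + 0.137152 = 0.20693
Responsibility of Cluster 2: 0.137152 / 0.20693 ≈ 0.663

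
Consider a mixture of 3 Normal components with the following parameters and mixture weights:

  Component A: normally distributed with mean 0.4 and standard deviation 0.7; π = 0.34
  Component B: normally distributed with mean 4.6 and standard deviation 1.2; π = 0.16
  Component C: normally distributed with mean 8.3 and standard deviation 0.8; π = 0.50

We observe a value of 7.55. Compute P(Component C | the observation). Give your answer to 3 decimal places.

Apply Bayes' rule: the posterior for each component is proportional to its prior times its likelihood at x.
Evaluate each component's likelihood at the observed value:
  L_A = (1/(0.7·√(2π)))·exp(−(7.55−0.4)²/(2·0.7²)) = 0.569918·exp(-52.16582) = 1.26033e-23
  L_B = (1/(1.2·√(2π)))·exp(−(7.55−4.6)²/(2·1.2²)) = 0.332452·exp(-3.02170) = 0.0161965
  L_C = (1/(0.8·√(2π)))·exp(−(7.55−8.3)²/(2·0.8²)) = 0.498678·exp(-0.43945) = 0.321342
Weight by the priors:
  π_A·L_A = 0.34 × 1.26033e-23 = 4.28514e-24
  π_B·L_B = 0.16 × 0.0161965 = 0.00259144
  π_C·L_C = 0.50 × 0.321342 = 0.160671
Normaliser: 4.28514e-24 + 0.00259144 + 0.160671 = 0.163263
Responsibility of Component C: 0.160671 / 0.163263 ≈ 0.984

0.984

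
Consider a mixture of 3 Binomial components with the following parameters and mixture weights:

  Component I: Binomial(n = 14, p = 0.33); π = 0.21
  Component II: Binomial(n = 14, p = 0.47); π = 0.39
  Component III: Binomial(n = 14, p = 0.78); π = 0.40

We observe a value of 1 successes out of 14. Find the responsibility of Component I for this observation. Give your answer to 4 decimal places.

0.8884

P(component k | x) = π_k·f_k(x) / marginal(x), where marginal(x) = Σ_j π_j·f_j(x).
Evaluate each component's likelihood at the observed value:
  L_I = C(14,1)·0.33^1·0.67^13 = 14·0.33·0.00548242 = 0.0253288
  L_II = C(14,1)·0.47^1·0.53^13 = 14·0.47·0.000260367 = 0.00171322
  L_III = C(14,1)·0.78^1·0.22^13 = 14·0.78·2.8281e-09 = 3.08829e-08
Prior × likelihood for each component:
  π_I·L_I = 0.21 × 0.0253288 = 0.00531905
  π_II·L_II = 0.39 × 0.00171322 = 0.000668154
  π_III·L_III = 0.40 × 3.08829e-08 = 1.23531e-08
Normaliser: 0.00531905 + 0.000668154 + 1.23531e-08 = 0.00598721
Responsibility of Component I: 0.00531905 / 0.00598721 ≈ 0.8884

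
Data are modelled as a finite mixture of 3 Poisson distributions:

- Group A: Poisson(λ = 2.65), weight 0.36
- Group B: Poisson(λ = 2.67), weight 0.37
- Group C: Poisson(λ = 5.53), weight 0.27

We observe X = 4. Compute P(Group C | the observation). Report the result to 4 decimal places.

0.2815

P(component k | x) = π_k·f_k(x) / marginal(x), where marginal(x) = Σ_j π_j·f_j(x).
Poisson probabilities:
  f_A = e^(−2.65)·2.65^4/4! = 0.145175
  f_B = e^(−2.67)·2.67^4/4! = 0.146645
  f_C = e^(−5.53)·5.53^4/4! = 0.15454
Prior × likelihood for each component:
  π_A·f_A = 0.36 × 0.145175 = 0.052263
  π_B·f_B = 0.37 × 0.146645 = 0.0542587
  π_C·f_C = 0.27 × 0.15454 = 0.0417258
Normaliser: 0.052263 + 0.0542587 + 0.0417258 = 0.148247
Responsibility of Group C: 0.0417258 / 0.148247 ≈ 0.2815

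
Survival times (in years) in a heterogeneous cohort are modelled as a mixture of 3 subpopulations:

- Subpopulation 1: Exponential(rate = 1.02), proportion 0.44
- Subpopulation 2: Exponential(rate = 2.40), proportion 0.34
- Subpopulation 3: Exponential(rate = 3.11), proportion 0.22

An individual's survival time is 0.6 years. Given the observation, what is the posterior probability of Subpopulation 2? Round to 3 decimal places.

0.356

P(component k | x) = π_k·f_k(x) / marginal(x), where marginal(x) = Σ_j π_j·f_j(x).
Component likelihoods at x = 0.6 years:
  L_1 = 1.02·e^(−1.02·0.6) = 1.02·e^(−0.6120) = 0.553111
  L_2 = 2.40·e^(−2.40·0.6) = 2.40·e^(−1.4400) = 0.568627
  L_3 = 3.11·e^(−3.11·0.6) = 3.11·e^(−1.8660) = 0.481246
Weight by the priors:
  π_1·L_1 = 0.44 × 0.553111 = 0.243369
  π_2·L_2 = 0.34 × 0.568627 = 0.193333
  π_3·L_3 = 0.22 × 0.481246 = 0.105874
Denominator: 0.243369 + 0.193333 + 0.105874 = 0.542576
So the posterior for Subpopulation 2 is 0.193333 / 0.542576 ≈ 0.356.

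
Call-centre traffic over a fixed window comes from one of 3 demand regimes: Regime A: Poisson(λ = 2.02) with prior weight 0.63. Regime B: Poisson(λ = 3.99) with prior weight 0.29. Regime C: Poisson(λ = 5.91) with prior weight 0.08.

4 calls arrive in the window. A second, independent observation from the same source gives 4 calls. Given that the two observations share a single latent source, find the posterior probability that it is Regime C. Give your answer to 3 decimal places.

The responsibility of component k is π_k f_k(x) divided by Σ_j π_j f_j(x).
Since both observations come from the same component, the likelihood for component k is f_k(x₁)·f_k(x₂).
  p_A = [0.0920279] × [0.0920279] = 0.00846913
  p_B = [0.195364] × [0.195364] = 0.0381672
  p_C = [0.137866] × [0.137866] = 0.0190071
Prior × likelihood for each component:
  π_A·p_A = 0.63 × 0.00846913 = 0.00533555
  π_B·p_B = 0.29 × 0.0381672 = 0.0110685
  π_C·p_C = 0.08 × 0.0190071 = 0.00152057
Marginal: 0.00533555 + 0.0110685 + 0.00152057 = 0.0179246
So the posterior for Regime C is 0.00152057 / 0.0179246 ≈ 0.085.

0.085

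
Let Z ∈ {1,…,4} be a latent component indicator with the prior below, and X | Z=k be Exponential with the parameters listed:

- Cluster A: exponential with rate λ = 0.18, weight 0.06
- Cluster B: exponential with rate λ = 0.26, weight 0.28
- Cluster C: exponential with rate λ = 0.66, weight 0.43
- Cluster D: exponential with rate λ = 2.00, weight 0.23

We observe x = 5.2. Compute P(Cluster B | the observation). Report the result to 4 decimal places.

0.5839

By Bayes' theorem, P(k | x) = π_k f_k(x) / Σ_j π_j f_j(x).
Exponential densities:
  p_A = 0.0705948
  p_B = 0.0672678
  p_C = 0.0213327
  p_D = 6.0865e-05
Weight by the priors:
  π_A·p_A = 0.06 × 0.0705948 = 0.00423569
  π_B·p_B = 0.28 × 0.0672678 = 0.018835
  π_C·p_C = 0.43 × 0.0213327 = 0.00917305
  π_D·p_D = 0.23 × 6.0865e-05 = 1.39989e-05
Evidence: 0.00423569 + 0.018835 + 0.00917305 + 1.39989e-05 = 0.0322577
P(Cluster B | 5.2) ≈ 0.5839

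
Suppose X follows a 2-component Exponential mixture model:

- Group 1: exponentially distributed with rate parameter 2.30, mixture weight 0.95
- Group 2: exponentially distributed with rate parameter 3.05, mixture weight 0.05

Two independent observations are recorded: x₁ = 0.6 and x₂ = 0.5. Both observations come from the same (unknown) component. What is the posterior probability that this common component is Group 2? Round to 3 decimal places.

By Bayes' theorem, P(k | x) = P(Z=k) f_k(x) / Σ_j P(Z=j) f_j(x).
Since both observations come from the same component, the likelihood for component k is f_k(x₁)·f_k(x₂).
  p_1 = [0.578631] × [0.728265] = 0.421396
  p_2 = [0.489261] × [0.663744] = 0.324744
Multiply by the mixture weights:
  P(Z=1)·p_1 = 0.95 × 0.421396 = 0.400326
  P(Z=2)·p_2 = 0.05 × 0.324744 = 0.0162372
Evidence: 0.400326 + 0.0162372 = 0.416564
P(Group 2 | x) ≈ 0.039

0.039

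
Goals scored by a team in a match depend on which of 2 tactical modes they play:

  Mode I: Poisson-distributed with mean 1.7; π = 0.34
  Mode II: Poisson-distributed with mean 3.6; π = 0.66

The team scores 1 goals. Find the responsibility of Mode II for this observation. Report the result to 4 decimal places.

0.3807

By Bayes' theorem, P(k | x) = w_k f_k(x) / Σ_j w_j f_j(x).
Evaluate each component's likelihood at the observed value:
  f_I = e^(−1.7)·1.7^1/1! = 0.310562
  f_II = e^(−3.6)·3.6^1/1! = 0.0983654
Prior × likelihood for each component:
  w_I·f_I = 0.34 × 0.310562 = 0.105591
  w_II·f_II = 0.66 × 0.0983654 = 0.0649212
Denominator: 0.105591 + 0.0649212 = 0.170512
So the posterior for Mode II is 0.0649212 / 0.170512 ≈ 0.3807.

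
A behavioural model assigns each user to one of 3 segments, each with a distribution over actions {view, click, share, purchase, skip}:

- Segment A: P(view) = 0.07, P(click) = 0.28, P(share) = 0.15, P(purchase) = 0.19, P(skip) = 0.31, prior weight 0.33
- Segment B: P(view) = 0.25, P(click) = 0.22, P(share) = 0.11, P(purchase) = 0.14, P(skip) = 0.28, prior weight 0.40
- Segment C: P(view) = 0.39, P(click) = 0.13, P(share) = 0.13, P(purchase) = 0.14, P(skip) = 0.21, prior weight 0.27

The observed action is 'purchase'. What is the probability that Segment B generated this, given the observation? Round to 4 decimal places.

P(component k | x) = π_k·f_k(x) / marginal(x), where marginal(x) = Σ_j π_j·f_j(x).
Categorical probabilities:
  p_A = 0.19
  p_B = 0.14
  p_C = 0.14
Prior × likelihood for each component:
  π_A·p_A = 0.33 × 0.19 = 0.0627
  π_B·p_B = 0.40 × 0.14 = 0.056
  π_C·p_C = 0.27 × 0.14 = 0.0378
Marginal: 0.0627 + 0.056 + 0.0378 = 0.1565
P(Segment B | data) = 0.056 / 0.1565 ≈ 0.3578

0.3578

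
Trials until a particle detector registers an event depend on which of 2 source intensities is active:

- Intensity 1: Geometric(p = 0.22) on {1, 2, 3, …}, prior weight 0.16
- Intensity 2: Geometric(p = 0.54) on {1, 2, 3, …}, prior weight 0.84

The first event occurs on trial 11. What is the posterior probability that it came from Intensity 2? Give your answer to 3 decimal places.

0.062

By Bayes' theorem, P(k | x) = P(Z=k) f_k(x) / Σ_j P(Z=j) f_j(x).
Geometric probabilities:
  p_1 = 0.0183387
  p_2 = 0.000229072
Prior × likelihood for each component:
  P(Z=1)·p_1 = 0.16 × 0.0183387 = 0.00293419
  P(Z=2)·p_2 = 0.84 × 0.000229072 = 0.000192421
Sum: 0.00293419 + 0.000192421 = 0.00312661
P(Intensity 2 | data) ≈ 0.062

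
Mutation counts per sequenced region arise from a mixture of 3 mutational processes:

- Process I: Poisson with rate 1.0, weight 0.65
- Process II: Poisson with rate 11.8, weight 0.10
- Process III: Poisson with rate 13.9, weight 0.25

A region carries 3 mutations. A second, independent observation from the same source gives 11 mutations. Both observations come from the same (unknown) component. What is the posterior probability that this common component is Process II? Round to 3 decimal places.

0.729

P(component k | x) = π_k·f_k(x) / marginal(x), where marginal(x) = Σ_j π_j·f_j(x).
Since both observations come from the same component, the likelihood for component k is f_k(x₁)·f_k(x₂).
  L_I = [e^(−1.0)·1.0^3/3! = 0.0613132] × [9.21616e-09] = 5.65072e-10
  L_II = [e^(−11.8)·11.8^3/3! = 0.00205504] × [0.11611] = 0.000238611
  L_III = [e^(−13.9)·13.9^3/3! = 0.000411339] × [0.0861616] = 3.54416e-05
Prior × likelihood for each component:
  π_I·L_I = 0.65 × 5.65072e-10 = 3.67297e-10
  π_II·L_II = 0.10 × 0.000238611 = 2.38611e-05
  π_III·L_III = 0.25 × 3.54416e-05 = 8.86041e-06
Sum: 3.67297e-10 + 2.38611e-05 + 8.86041e-06 = 3.27219e-05
Responsibility of Process II: 2.38611e-05 / 3.27219e-05 ≈ 0.729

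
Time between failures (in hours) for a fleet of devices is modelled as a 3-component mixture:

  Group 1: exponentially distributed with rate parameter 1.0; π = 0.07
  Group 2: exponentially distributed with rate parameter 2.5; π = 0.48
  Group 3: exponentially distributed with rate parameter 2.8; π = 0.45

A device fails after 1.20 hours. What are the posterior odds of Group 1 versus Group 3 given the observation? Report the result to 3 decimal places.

Posterior odds = (P(Z=i) f_i(x)) / (P(Z=j) f_j(x)); the normalising sum cancels.
Component likelihoods at x = 1.20 hours:
  L_1 = 0.301194
  L_2 = 0.124468
  L_3 = 0.0972587
Odds = (0.07/0.45) × (0.301194/0.0972587) = 0.155556 × 3.09683 ≈ 0.482

0.482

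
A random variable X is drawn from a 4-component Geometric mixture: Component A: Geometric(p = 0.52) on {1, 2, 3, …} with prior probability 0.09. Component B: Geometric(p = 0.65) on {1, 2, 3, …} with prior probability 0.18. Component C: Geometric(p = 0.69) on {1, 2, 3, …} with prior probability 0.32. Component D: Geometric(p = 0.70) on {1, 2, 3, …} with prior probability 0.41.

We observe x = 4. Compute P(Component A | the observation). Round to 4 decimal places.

Posterior ∝ prior × likelihood, so P(k | x) ∝ P(Z=k) f_k(x); normalise over all components.
Geometric probabilities:
  f_A = 0.0575078
  f_B = 0.0278687
  f_C = 0.0205558
  f_D = 0.0189
Unnormalised posteriors:
  P(Z=A)·f_A = 0.09 × 0.0575078 = 0.00517571
  P(Z=B)·f_B = 0.18 × 0.0278687 = 0.00501637
  P(Z=C)·f_C = 0.32 × 0.0205558 = 0.00657785
  P(Z=D)·f_D = 0.41 × 0.0189 = 0.007749
Marginal: 0.00517571 + 0.00501637 + 0.00657785 + 0.007749 = 0.0245189
Responsibility of Component A: 0.00517571 / 0.0245189 ≈ 0.2111

0.2111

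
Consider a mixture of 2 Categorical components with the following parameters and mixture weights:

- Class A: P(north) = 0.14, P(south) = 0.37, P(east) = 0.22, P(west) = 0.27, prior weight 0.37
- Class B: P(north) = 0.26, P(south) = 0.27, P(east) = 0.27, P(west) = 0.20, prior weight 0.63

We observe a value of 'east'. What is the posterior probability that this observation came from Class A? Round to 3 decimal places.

Posterior ∝ prior × likelihood, so P(k | x) ∝ P(Z=k) f_k(x); normalise over all components.
Categorical probabilities:
  f_A = P(east | comp) = 0.22
  f_B = P(east | comp) = 0.27
Weight by the priors:
  P(Z=A)·f_A = 0.37 × 0.22 = 0.0814
  P(Z=B)·f_B = 0.63 × 0.27 = 0.1701
Sum: 0.0814 + 0.1701 = 0.2515
P(Class A | data) = 0.0814 / 0.2515 ≈ 0.324

0.324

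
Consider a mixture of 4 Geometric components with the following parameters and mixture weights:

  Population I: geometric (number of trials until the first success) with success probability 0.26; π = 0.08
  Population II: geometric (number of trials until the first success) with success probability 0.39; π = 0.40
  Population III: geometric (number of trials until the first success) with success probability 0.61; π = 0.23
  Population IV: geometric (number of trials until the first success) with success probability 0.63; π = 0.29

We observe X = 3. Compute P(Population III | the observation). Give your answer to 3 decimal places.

Apply Bayes' rule: the posterior for each component is proportional to its prior times its likelihood at x.
Evaluate each component's likelihood at the observed value:
  L_I = 0.26·(1−0.26)^2 = 0.26·0.5476 = 0.142376
  L_II = 0.39·(1−0.39)^2 = 0.39·0.3721 = 0.145119
  L_III = 0.61·(1−0.61)^2 = 0.61·0.1521 = 0.092781
  L_IV = 0.63·(1−0.63)^2 = 0.63·0.1369 = 0.086247
Multiply by the mixture weights:
  π_I·L_I = 0.08 × 0.142376 = 0.0113901
  π_II·L_II = 0.40 × 0.145119 = 0.0580476
  π_III·L_III = 0.23 × 0.092781 = 0.0213396
  π_IV·L_IV = 0.29 × 0.086247 = 0.0250116
Denominator: 0.0113901 + 0.0580476 + 0.0213396 + 0.0250116 = 0.115789
So the posterior for Population III is 0.0213396 / 0.115789 ≈ 0.184.

0.184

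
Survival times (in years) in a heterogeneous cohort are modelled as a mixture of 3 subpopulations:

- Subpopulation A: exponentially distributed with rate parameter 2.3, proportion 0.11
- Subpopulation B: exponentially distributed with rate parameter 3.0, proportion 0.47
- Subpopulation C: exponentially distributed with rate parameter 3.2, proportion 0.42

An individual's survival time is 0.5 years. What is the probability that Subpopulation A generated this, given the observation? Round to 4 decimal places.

P(component k | x) = π_k·f_k(x) / marginal(x), where marginal(x) = Σ_j π_j·f_j(x).
Component likelihoods at x = 0.5 years:
  p_A = 0.728265
  p_B = 0.66939
  p_C = 0.646069
Weight by the priors:
  π_A·p_A = 0.11 × 0.728265 = 0.0801091
  π_B·p_B = 0.47 × 0.66939 = 0.314614
  π_C·p_C = 0.42 × 0.646069 = 0.271349
Normaliser: 0.0801091 + 0.314614 + 0.271349 = 0.666072
P(Subpopulation A | data) ≈ 0.1203

0.1203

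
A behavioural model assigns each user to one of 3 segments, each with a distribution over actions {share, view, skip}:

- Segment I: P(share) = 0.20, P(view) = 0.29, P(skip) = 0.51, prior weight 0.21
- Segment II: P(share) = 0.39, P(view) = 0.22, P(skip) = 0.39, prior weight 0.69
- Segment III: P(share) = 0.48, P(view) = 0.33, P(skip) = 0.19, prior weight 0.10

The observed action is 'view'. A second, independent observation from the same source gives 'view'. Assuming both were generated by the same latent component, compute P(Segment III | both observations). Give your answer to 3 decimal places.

Apply Bayes' rule: the posterior for each component is proportional to its prior times its likelihood at x.
Since both observations come from the same component, the likelihood for component k is f_k(x₁)·f_k(x₂).
  p_I = [P(view | comp) = 0.29] × [0.29] = 0.0841
  p_II = [P(view | comp) = 0.22] × [0.22] = 0.0484
  p_III = [P(view | comp) = 0.33] × [0.33] = 0.1089
Prior × likelihood for each component:
  w_I·p_I = 0.21 × 0.0841 = 0.017661
  w_II·p_II = 0.69 × 0.0484 = 0.033396
  w_III·p_III = 0.10 × 0.1089 = 0.01089
Sum: 0.017661 + 0.033396 + 0.01089 = 0.061947
P(Segment III | x) ≈ 0.176

0.176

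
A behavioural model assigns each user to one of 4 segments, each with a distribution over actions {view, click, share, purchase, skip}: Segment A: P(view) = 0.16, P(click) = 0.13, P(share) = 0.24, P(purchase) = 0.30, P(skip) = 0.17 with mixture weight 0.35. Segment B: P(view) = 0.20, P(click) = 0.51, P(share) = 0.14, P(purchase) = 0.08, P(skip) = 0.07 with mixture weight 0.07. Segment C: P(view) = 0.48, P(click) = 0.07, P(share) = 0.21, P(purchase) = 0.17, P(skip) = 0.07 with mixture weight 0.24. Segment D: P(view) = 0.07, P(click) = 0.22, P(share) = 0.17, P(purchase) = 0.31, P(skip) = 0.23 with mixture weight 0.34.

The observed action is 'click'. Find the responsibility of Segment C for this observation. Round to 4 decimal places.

P(component k | x) = P(Z=k)·f_k(x) / marginal(x), where marginal(x) = Σ_j P(Z=j)·f_j(x).
Component likelihoods at x = 'click':
  f_A = P(click | comp) = 0.13
  f_B = P(click | comp) = 0.51
  f_C = P(click | comp) = 0.07
  f_D = P(click | comp) = 0.22
Weight by the priors:
  P(Z=A)·f_A = 0.35 × 0.13 = 0.0455
  P(Z=B)·f_B = 0.07 × 0.51 = 0.0357
  P(Z=C)·f_C = 0.24 × 0.07 = 0.0168
  P(Z=D)·f_D = 0.34 × 0.22 = 0.0748
Normaliser: 0.0455 + 0.0357 + 0.0168 + 0.0748 = 0.1728
P(Segment C | data) ≈ 0.0972

0.0972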